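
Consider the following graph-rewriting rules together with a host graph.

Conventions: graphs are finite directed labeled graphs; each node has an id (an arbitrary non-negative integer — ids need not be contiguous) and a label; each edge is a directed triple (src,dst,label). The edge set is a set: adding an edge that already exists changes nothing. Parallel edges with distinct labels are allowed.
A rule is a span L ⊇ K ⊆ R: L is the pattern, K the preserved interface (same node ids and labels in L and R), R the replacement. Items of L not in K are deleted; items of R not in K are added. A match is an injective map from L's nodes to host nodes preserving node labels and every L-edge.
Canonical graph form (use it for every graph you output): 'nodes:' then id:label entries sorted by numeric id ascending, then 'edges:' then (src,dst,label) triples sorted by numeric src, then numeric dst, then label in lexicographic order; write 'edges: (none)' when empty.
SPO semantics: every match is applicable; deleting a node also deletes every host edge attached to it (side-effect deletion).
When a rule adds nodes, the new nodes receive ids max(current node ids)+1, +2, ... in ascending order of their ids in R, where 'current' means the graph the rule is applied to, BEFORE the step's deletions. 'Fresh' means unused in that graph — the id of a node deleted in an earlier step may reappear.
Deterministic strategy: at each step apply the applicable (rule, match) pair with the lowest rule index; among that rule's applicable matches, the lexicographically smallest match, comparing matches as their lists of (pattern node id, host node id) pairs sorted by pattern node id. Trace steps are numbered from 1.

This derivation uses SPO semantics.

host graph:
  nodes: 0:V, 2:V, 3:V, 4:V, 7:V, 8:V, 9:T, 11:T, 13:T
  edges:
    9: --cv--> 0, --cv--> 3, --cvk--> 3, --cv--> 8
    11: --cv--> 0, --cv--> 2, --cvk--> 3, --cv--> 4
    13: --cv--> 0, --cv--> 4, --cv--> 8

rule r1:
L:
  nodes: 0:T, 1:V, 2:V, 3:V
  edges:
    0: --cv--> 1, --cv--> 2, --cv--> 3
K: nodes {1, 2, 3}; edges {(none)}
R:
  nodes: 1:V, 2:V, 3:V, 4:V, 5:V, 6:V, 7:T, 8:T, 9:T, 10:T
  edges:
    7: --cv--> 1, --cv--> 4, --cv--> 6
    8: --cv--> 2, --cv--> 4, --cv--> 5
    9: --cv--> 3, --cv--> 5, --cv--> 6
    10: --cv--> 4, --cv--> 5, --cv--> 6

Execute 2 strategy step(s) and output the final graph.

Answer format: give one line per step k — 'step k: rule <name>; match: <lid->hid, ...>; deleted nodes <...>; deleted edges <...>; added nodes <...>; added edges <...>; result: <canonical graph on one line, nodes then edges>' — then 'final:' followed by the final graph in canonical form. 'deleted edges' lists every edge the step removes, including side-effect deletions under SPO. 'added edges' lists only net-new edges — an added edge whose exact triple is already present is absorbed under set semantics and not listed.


step 1: rule r1; match: 0->9, 1->0, 2->3, 3->8; deleted nodes 9; deleted edges (9,0,cv); (9,3,cv); (9,3,cvk); (9,8,cv); added nodes 14, 15, 16, 17, 18, 19, 20; added edges (17,0,cv); (17,14,cv); (17,16,cv); (18,3,cv); (18,14,cv); (18,15,cv); (19,8,cv); (19,15,cv); (19,16,cv); (20,14,cv); (20,15,cv); (20,16,cv); result: nodes: 0:V, 2:V, 3:V, 4:V, 7:V, 8:V, 11:T, 13:T, 14:V, 15:V, 16:V, 17:T, 18:T, 19:T, 20:T edges: (11,0,cv); (11,2,cv); (11,3,cvk); (11,4,cv); (13,0,cv); (13,4,cv); (13,8,cv); (17,0,cv); (17,14,cv); (17,16,cv); (18,3,cv); (18,14,cv); (18,15,cv); (19,8,cv); (19,15,cv); (19,16,cv); (20,14,cv); (20,15,cv); (20,16,cv)
step 2: rule r1; match: 0->11, 1->0, 2->2, 3->4; deleted nodes 11; deleted edges (11,0,cv); (11,2,cv); (11,3,cvk); (11,4,cv); added nodes 21, 22, 23, 24, 25, 26, 27; added edges (24,0,cv); (24,21,cv); (24,23,cv); (25,2,cv); (25,21,cv); (25,22,cv); (26,4,cv); (26,22,cv); (26,23,cv); (27,21,cv); (27,22,cv); (27,23,cv); result: nodes: 0:V, 2:V, 3:V, 4:V, 7:V, 8:V, 13:T, 14:V, 15:V, 16:V, 17:T, 18:T, 19:T, 20:T, 21:V, 22:V, 23:V, 24:T, 25:T, 26:T, 27:T edges: (13,0,cv); (13,4,cv); (13,8,cv); (17,0,cv); (17,14,cv); (17,16,cv); (18,3,cv); (18,14,cv); (18,15,cv); (19,8,cv); (19,15,cv); (19,16,cv); (20,14,cv); (20,15,cv); (20,16,cv); (24,0,cv); (24,21,cv); (24,23,cv); (25,2,cv); (25,21,cv); (25,22,cv); (26,4,cv); (26,22,cv); (26,23,cv); (27,21,cv); (27,22,cv); (27,23,cv)
final:
nodes: 0:V, 2:V, 3:V, 4:V, 7:V, 8:V, 13:T, 14:V, 15:V, 16:V, 17:T, 18:T, 19:T, 20:T, 21:V, 22:V, 23:V, 24:T, 25:T, 26:T, 27:T
edges: (13,0,cv); (13,4,cv); (13,8,cv); (17,0,cv); (17,14,cv); (17,16,cv); (18,3,cv); (18,14,cv); (18,15,cv); (19,8,cv); (19,15,cv); (19,16,cv); (20,14,cv); (20,15,cv); (20,16,cv); (24,0,cv); (24,21,cv); (24,23,cv); (25,2,cv); (25,21,cv); (25,22,cv); (26,4,cv); (26,22,cv); (26,23,cv); (27,21,cv); (27,22,cv); (27,23,cv)


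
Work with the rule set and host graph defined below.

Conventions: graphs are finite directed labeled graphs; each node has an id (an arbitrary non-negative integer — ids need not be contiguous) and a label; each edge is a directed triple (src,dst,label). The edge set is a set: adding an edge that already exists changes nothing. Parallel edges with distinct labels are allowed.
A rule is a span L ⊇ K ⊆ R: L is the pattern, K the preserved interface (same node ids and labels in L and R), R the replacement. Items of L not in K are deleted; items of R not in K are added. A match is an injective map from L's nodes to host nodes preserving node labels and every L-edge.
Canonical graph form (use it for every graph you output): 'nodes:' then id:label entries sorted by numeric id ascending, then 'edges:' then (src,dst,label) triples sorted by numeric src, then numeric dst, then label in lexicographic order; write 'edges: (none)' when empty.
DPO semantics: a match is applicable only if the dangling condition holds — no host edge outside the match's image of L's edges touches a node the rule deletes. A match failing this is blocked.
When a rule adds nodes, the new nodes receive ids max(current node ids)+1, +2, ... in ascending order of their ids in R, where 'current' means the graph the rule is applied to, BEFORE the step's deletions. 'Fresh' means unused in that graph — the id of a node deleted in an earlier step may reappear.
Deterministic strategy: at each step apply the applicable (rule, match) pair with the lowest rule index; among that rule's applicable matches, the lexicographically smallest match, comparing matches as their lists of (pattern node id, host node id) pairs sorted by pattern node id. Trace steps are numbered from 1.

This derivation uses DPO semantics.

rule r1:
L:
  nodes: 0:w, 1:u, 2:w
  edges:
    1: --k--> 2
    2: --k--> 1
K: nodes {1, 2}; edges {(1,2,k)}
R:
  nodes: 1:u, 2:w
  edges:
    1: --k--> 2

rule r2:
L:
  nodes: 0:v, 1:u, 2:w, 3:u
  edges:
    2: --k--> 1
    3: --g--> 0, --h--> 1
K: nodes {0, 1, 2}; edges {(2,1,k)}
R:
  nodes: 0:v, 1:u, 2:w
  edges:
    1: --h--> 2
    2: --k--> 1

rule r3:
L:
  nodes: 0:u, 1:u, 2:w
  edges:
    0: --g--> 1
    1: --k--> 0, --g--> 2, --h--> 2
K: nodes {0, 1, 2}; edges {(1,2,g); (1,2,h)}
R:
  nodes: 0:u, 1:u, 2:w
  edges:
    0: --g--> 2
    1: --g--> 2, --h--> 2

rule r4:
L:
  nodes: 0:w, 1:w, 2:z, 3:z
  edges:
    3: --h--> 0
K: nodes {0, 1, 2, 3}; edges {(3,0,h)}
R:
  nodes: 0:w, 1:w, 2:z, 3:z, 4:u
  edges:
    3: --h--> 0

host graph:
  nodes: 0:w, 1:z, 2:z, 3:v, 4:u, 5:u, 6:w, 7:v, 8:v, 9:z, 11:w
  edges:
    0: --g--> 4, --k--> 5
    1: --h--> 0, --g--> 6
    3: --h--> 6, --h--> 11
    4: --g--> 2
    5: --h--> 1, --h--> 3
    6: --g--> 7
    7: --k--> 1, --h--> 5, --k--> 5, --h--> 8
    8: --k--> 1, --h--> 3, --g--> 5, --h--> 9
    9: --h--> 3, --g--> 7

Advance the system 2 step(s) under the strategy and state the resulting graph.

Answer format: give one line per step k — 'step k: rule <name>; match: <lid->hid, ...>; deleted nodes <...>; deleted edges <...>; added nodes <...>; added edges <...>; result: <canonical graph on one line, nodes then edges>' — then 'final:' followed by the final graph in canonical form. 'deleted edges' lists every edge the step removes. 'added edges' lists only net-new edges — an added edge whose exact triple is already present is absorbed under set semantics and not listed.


step 1: rule r4; match: 0->0, 1->6, 2->2, 3->1; deleted nodes (none); deleted edges (none); added nodes 12; added edges (none); result: nodes: 0:w, 1:z, 2:z, 3:v, 4:u, 5:u, 6:w, 7:v, 8:v, 9:z, 11:w, 12:u edges: (0,4,g); (0,5,k); (1,0,h); (1,6,g); (3,6,h); (3,11,h); (4,2,g); (5,1,h); (5,3,h); (6,7,g); (7,1,k); (7,5,h); (7,5,k); (7,8,h); (8,1,k); (8,3,h); (8,5,g); (8,9,h); (9,3,h); (9,7,g)
step 2: rule r4; match: 0->0, 1->6, 2->2, 3->1; deleted nodes (none); deleted edges (none); added nodes 13; added edges (none); result: nodes: 0:w, 1:z, 2:z, 3:v, 4:u, 5:u, 6:w, 7:v, 8:v, 9:z, 11:w, 12:u, 13:u edges: (0,4,g); (0,5,k); (1,0,h); (1,6,g); (3,6,h); (3,11,h); (4,2,g); (5,1,h); (5,3,h); (6,7,g); (7,1,k); (7,5,h); (7,5,k); (7,8,h); (8,1,k); (8,3,h); (8,5,g); (8,9,h); (9,3,h); (9,7,g)
final:
nodes: 0:w, 1:z, 2:z, 3:v, 4:u, 5:u, 6:w, 7:v, 8:v, 9:z, 11:w, 12:u, 13:u
edges: (0,4,g); (0,5,k); (1,0,h); (1,6,g); (3,6,h); (3,11,h); (4,2,g); (5,1,h); (5,3,h); (6,7,g); (7,1,k); (7,5,h); (7,5,k); (7,8,h); (8,1,k); (8,3,h); (8,5,g); (8,9,h); (9,3,h); (9,7,g)


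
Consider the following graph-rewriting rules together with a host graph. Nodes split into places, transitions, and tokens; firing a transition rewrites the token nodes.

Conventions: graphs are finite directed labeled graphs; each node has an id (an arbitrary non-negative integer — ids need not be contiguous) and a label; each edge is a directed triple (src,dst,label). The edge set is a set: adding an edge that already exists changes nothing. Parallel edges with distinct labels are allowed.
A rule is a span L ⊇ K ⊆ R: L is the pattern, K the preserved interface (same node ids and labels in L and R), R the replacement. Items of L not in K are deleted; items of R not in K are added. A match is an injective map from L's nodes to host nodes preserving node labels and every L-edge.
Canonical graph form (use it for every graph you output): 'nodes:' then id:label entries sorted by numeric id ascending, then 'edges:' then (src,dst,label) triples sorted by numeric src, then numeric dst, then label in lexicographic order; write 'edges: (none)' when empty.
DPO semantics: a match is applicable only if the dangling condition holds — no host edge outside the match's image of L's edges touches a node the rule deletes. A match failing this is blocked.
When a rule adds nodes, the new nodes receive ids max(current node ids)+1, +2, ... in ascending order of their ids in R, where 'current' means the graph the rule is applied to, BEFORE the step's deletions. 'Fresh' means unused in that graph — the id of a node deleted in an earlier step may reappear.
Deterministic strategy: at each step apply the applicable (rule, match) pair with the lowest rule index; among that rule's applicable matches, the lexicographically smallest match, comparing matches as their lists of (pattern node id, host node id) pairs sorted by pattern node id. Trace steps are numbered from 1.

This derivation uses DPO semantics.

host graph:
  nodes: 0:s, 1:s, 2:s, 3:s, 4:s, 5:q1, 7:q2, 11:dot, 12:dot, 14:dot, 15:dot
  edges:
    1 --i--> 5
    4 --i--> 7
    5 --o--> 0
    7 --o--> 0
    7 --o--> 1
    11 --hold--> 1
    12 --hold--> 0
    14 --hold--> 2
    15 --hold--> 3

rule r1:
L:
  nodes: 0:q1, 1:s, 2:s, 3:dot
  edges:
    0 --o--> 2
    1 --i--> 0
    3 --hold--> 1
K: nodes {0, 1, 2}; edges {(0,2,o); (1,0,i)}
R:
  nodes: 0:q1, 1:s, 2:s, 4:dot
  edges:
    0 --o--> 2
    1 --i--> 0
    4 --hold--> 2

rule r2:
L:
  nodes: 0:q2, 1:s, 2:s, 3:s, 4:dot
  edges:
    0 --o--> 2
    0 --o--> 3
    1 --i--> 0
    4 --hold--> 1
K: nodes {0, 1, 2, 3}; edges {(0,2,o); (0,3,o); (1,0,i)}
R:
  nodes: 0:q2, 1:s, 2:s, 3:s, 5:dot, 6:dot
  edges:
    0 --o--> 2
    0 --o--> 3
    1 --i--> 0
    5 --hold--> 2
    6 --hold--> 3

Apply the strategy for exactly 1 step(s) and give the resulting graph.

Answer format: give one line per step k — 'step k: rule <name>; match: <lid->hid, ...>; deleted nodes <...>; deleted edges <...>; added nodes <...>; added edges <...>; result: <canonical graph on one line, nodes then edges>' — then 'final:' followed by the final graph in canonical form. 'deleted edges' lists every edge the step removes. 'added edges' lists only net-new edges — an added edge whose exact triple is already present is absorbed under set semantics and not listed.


step 1: rule r1; match: 0->5, 1->1, 2->0, 3->11; deleted nodes 11; deleted edges (11,1,hold); added nodes 16; added edges (16,0,hold); result: nodes: 0:s, 1:s, 2:s, 3:s, 4:s, 5:q1, 7:q2, 12:dot, 14:dot, 15:dot, 16:dot edges: (1,5,i); (4,7,i); (5,0,o); (7,0,o); (7,1,o); (12,0,hold); (14,2,hold); (15,3,hold); (16,0,hold)
final:
nodes: 0:s, 1:s, 2:s, 3:s, 4:s, 5:q1, 7:q2, 12:dot, 14:dot, 15:dot, 16:dot
edges: (1,5,i); (4,7,i); (5,0,o); (7,0,o); (7,1,o); (12,0,hold); (14,2,hold); (15,3,hold); (16,0,hold)


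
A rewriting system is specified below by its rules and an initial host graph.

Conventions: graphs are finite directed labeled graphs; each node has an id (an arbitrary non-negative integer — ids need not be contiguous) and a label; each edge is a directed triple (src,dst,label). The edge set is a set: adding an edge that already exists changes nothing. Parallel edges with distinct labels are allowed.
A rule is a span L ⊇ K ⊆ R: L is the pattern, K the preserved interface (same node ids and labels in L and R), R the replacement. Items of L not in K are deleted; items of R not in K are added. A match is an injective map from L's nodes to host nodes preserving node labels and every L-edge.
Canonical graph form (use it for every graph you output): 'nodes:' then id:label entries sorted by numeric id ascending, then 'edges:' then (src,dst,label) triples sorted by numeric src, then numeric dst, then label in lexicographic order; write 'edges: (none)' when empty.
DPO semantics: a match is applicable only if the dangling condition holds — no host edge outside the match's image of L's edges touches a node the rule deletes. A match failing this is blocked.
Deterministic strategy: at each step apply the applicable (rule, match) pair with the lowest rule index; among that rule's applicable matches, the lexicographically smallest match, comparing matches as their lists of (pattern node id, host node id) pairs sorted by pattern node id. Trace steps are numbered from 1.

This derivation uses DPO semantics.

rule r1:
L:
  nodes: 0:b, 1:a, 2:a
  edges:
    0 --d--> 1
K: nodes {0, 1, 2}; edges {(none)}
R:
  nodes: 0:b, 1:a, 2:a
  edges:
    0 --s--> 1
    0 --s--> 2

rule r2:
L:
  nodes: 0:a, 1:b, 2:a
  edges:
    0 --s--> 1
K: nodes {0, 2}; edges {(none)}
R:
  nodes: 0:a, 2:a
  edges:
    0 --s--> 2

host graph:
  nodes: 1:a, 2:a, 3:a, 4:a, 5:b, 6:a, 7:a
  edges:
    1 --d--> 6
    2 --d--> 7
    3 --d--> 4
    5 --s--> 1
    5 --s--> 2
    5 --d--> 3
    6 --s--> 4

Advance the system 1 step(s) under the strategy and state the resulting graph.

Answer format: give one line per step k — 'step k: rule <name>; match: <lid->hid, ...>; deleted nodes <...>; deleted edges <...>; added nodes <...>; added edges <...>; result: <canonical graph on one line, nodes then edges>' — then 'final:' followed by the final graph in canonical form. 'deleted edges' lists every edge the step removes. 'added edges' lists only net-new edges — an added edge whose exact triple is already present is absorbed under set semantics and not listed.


step 1: rule r1; match: 0->5, 1->3, 2->1; deleted nodes (none); deleted edges (5,3,d); added nodes (none); added edges (5,3,s); result: nodes: 1:a, 2:a, 3:a, 4:a, 5:b, 6:a, 7:a edges: (1,6,d); (2,7,d); (3,4,d); (5,1,s); (5,2,s); (5,3,s); (6,4,s)
final:
nodes: 1:a, 2:a, 3:a, 4:a, 5:b, 6:a, 7:a
edges: (1,6,d); (2,7,d); (3,4,d); (5,1,s); (5,2,s); (5,3,s); (6,4,s)


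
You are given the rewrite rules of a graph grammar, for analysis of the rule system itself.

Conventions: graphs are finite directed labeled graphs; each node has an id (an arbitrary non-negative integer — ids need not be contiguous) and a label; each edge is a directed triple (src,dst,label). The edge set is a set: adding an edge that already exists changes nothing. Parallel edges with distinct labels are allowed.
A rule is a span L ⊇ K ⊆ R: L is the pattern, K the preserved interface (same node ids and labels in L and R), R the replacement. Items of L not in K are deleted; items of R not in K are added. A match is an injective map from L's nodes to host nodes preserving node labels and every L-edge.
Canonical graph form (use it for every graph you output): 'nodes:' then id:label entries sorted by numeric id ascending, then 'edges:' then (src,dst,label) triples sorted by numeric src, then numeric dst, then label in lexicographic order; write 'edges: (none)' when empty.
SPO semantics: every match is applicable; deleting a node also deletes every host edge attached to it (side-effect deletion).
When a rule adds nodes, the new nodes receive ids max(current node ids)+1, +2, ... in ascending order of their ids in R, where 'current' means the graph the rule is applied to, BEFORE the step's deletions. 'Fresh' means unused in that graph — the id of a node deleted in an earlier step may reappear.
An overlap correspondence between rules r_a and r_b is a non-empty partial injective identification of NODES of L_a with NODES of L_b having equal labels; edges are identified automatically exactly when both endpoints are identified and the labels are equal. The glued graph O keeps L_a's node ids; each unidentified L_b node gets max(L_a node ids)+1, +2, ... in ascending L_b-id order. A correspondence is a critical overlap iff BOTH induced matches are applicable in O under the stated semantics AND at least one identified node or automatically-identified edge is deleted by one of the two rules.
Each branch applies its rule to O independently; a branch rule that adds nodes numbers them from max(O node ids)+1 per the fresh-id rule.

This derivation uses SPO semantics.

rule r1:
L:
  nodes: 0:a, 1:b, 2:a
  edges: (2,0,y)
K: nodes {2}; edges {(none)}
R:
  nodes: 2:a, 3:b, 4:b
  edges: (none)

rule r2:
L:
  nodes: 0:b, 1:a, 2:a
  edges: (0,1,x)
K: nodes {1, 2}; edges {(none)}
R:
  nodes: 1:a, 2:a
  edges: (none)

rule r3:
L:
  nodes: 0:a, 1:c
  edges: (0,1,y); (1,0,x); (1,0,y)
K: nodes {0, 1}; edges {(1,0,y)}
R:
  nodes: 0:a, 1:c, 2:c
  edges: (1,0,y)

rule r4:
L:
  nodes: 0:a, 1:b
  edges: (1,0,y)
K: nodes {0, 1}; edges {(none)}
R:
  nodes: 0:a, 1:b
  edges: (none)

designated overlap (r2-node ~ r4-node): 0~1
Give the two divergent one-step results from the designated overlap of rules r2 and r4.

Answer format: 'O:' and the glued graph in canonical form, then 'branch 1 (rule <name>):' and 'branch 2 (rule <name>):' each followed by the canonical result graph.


O:
nodes: 0:b, 1:a, 2:a, 3:a
edges: (0,1,x); (0,3,y)
branch 1 (rule r2):
nodes: 1:a, 2:a, 3:a
edges: (none)
branch 2 (rule r4):
nodes: 0:b, 1:a, 2:a, 3:a
edges: (0,1,x)


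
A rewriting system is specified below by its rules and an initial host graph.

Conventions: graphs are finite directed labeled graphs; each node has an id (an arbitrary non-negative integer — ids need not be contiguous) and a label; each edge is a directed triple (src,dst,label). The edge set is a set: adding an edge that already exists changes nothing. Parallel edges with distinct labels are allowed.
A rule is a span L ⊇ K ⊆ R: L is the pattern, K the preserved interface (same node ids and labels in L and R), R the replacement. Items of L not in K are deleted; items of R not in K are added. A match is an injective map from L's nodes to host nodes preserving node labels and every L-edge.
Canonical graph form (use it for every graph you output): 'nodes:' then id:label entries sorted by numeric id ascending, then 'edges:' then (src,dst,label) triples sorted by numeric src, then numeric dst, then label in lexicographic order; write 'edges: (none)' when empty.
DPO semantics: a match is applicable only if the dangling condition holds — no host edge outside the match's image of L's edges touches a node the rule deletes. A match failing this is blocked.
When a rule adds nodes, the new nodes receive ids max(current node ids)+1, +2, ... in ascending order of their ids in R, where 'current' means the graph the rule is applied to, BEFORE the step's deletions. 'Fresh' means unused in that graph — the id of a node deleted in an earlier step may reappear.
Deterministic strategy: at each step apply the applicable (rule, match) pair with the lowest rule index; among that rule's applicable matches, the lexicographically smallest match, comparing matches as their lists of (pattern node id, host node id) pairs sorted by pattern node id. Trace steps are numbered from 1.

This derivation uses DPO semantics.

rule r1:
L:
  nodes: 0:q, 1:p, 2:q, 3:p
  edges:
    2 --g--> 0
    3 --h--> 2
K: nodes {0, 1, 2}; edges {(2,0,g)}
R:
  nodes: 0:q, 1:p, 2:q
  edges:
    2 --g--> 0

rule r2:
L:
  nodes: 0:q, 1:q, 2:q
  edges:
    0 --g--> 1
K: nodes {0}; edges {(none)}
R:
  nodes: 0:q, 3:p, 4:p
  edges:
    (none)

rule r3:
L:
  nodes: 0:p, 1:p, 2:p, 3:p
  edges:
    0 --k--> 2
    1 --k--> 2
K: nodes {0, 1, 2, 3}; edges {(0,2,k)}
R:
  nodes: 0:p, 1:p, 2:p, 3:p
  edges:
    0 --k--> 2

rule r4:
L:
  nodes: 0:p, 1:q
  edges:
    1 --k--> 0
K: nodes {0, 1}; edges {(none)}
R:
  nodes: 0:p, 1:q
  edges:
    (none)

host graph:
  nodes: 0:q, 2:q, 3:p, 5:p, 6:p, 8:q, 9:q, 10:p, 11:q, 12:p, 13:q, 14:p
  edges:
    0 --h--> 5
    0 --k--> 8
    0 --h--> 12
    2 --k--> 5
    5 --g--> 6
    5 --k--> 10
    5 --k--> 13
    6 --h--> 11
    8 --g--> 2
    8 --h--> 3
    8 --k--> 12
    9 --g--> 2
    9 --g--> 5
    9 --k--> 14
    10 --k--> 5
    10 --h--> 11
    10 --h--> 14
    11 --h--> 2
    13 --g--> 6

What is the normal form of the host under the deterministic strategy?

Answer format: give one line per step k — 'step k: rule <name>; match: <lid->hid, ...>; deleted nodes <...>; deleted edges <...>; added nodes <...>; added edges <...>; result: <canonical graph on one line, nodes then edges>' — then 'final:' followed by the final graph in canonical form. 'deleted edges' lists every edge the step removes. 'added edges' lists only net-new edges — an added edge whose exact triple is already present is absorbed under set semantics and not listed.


step 1: rule r4; match: 0->5, 1->2; deleted nodes (none); deleted edges (2,5,k); added nodes (none); added edges (none); result: nodes: 0:q, 2:q, 3:p, 5:p, 6:p, 8:q, 9:q, 10:p, 11:q, 12:p, 13:q, 14:p edges: (0,5,h); (0,8,k); (0,12,h); (5,6,g); (5,10,k); (5,13,k); (6,11,h); (8,2,g); (8,3,h); (8,12,k); (9,2,g); (9,5,g); (9,14,k); (10,5,k); (10,11,h); (10,14,h); (11,2,h); (13,6,g)
step 2: rule r4; match: 0->12, 1->8; deleted nodes (none); deleted edges (8,12,k); added nodes (none); added edges (none); result: nodes: 0:q, 2:q, 3:p, 5:p, 6:p, 8:q, 9:q, 10:p, 11:q, 12:p, 13:q, 14:p edges: (0,5,h); (0,8,k); (0,12,h); (5,6,g); (5,10,k); (5,13,k); (6,11,h); (8,2,g); (8,3,h); (9,2,g); (9,5,g); (9,14,k); (10,5,k); (10,11,h); (10,14,h); (11,2,h); (13,6,g)
step 3: rule r4; match: 0->14, 1->9; deleted nodes (none); deleted edges (9,14,k); added nodes (none); added edges (none); result: nodes: 0:q, 2:q, 3:p, 5:p, 6:p, 8:q, 9:q, 10:p, 11:q, 12:p, 13:q, 14:p edges: (0,5,h); (0,8,k); (0,12,h); (5,6,g); (5,10,k); (5,13,k); (6,11,h); (8,2,g); (8,3,h); (9,2,g); (9,5,g); (10,5,k); (10,11,h); (10,14,h); (11,2,h); (13,6,g)
final:
nodes: 0:q, 2:q, 3:p, 5:p, 6:p, 8:q, 9:q, 10:p, 11:q, 12:p, 13:q, 14:p
edges: (0,5,h); (0,8,k); (0,12,h); (5,6,g); (5,10,k); (5,13,k); (6,11,h); (8,2,g); (8,3,h); (9,2,g); (9,5,g); (10,5,k); (10,11,h); (10,14,h); (11,2,h); (13,6,g)


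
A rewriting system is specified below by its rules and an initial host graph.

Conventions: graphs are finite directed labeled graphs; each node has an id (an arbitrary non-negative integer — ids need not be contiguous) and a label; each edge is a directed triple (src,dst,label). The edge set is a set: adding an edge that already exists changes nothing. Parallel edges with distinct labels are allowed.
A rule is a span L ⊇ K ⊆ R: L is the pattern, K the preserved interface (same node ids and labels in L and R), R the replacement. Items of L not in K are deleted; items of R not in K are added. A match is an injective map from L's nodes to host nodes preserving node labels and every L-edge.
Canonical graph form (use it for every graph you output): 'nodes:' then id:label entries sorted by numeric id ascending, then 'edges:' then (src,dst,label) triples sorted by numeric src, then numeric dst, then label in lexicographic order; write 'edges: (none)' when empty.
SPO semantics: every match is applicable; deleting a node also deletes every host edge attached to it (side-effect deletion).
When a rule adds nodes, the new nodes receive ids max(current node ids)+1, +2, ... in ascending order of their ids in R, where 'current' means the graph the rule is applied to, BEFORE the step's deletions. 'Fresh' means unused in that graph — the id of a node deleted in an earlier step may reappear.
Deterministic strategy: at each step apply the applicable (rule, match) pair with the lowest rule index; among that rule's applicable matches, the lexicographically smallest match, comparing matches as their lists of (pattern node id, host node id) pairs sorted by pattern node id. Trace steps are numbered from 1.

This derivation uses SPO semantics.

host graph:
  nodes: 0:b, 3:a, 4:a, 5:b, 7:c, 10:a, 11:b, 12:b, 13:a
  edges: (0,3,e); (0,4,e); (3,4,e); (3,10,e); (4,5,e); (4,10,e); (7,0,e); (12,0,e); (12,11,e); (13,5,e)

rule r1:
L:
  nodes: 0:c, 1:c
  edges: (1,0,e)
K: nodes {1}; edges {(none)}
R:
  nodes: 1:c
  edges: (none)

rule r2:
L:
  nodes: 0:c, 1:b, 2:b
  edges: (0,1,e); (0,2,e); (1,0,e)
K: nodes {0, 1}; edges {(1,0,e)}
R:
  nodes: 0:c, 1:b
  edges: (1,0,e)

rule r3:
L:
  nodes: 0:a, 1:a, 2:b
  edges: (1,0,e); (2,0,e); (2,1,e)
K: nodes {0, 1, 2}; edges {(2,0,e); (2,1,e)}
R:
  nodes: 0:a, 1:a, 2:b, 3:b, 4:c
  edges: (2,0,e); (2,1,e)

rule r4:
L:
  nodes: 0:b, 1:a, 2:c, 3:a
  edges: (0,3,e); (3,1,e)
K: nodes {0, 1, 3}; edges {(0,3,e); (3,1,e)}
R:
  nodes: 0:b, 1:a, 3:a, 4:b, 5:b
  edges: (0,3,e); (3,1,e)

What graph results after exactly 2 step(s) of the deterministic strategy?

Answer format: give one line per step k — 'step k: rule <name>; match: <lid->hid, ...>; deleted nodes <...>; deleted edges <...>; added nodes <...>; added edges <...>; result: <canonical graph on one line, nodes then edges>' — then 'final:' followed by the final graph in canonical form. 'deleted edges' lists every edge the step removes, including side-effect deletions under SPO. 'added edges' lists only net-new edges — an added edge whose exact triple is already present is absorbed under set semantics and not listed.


step 1: rule r3; match: 0->4, 1->3, 2->0; deleted nodes (none); deleted edges (3,4,e); added nodes 14, 15; added edges (none); result: nodes: 0:b, 3:a, 4:a, 5:b, 7:c, 10:a, 11:b, 12:b, 13:a, 14:b, 15:c edges: (0,3,e); (0,4,e); (3,10,e); (4,5,e); (4,10,e); (7,0,e); (12,0,e); (12,11,e); (13,5,e)
step 2: rule r4; match: 0->0, 1->10, 2->7, 3->3; deleted nodes 7; deleted edges (7,0,e); added nodes 16, 17; added edges (none); result: nodes: 0:b, 3:a, 4:a, 5:b, 10:a, 11:b, 12:b, 13:a, 14:b, 15:c, 16:b, 17:b edges: (0,3,e); (0,4,e); (3,10,e); (4,5,e); (4,10,e); (12,0,e); (12,11,e); (13,5,e)
final:
nodes: 0:b, 3:a, 4:a, 5:b, 10:a, 11:b, 12:b, 13:a, 14:b, 15:c, 16:b, 17:b
edges: (0,3,e); (0,4,e); (3,10,e); (4,5,e); (4,10,e); (12,0,e); (12,11,e); (13,5,e)


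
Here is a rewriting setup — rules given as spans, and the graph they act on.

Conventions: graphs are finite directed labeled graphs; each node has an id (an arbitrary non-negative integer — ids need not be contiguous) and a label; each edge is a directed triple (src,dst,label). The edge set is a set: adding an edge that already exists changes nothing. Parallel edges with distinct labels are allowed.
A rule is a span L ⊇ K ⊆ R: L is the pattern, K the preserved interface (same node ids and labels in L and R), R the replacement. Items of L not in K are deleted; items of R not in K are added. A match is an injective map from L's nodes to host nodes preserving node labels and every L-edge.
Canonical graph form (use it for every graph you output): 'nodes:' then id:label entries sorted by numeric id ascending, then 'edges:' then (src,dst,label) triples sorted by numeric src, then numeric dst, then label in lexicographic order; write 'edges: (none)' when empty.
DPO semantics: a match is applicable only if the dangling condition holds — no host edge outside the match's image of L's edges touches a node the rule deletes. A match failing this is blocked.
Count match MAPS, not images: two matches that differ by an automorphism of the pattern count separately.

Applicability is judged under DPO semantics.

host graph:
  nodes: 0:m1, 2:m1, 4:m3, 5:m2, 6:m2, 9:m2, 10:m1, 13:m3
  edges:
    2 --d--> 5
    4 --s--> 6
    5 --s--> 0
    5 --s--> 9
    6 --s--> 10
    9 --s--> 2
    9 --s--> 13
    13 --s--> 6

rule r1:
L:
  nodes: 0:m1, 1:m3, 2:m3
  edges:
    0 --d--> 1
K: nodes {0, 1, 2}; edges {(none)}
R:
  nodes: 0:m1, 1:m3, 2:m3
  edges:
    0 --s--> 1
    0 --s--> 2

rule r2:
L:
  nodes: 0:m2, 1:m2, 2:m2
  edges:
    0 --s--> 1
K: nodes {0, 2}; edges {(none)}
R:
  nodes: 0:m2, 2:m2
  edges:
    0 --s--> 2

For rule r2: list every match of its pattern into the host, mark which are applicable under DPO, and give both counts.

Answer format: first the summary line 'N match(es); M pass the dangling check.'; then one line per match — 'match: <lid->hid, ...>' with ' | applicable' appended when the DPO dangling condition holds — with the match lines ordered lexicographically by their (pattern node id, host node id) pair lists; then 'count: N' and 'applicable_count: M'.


1 match(es); 0 pass the dangling check.
match: 0->5, 1->9, 2->6
count: 1
applicable_count: 0


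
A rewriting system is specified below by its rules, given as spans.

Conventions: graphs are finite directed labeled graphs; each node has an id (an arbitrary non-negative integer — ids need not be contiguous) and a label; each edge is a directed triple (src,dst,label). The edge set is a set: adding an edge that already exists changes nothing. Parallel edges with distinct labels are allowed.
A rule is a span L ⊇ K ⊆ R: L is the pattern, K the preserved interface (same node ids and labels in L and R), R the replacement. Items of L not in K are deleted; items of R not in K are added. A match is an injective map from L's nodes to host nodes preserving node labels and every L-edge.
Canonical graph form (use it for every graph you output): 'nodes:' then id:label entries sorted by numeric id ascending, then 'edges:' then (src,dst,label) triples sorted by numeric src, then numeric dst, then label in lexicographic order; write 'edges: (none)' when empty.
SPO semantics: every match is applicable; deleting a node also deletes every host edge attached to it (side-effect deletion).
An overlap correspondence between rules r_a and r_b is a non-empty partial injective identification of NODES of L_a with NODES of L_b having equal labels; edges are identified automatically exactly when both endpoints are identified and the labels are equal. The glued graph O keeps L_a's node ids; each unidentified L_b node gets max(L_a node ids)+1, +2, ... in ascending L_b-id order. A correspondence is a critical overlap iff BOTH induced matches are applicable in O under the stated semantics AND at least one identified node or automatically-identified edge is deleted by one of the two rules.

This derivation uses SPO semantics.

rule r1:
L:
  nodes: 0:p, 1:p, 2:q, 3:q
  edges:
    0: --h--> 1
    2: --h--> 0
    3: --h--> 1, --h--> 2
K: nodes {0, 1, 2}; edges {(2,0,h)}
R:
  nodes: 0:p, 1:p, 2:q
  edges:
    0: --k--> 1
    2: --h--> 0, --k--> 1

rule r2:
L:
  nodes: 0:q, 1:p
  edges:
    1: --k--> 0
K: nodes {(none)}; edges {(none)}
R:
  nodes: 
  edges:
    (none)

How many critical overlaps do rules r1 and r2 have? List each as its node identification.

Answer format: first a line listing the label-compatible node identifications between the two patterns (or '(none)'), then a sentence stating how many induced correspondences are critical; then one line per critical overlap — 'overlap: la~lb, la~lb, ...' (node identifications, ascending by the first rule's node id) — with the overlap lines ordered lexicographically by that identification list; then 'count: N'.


label-compatible node identifications between L(r1) and L(r2): 0~1, 1~1, 2~0, 3~0
8 of the induced correspondences are critical overlaps of r1 and r2.
overlap: 0~1
overlap: 0~1, 2~0
overlap: 0~1, 3~0
overlap: 1~1
overlap: 1~1, 2~0
overlap: 1~1, 3~0
overlap: 2~0
overlap: 3~0
count: 8


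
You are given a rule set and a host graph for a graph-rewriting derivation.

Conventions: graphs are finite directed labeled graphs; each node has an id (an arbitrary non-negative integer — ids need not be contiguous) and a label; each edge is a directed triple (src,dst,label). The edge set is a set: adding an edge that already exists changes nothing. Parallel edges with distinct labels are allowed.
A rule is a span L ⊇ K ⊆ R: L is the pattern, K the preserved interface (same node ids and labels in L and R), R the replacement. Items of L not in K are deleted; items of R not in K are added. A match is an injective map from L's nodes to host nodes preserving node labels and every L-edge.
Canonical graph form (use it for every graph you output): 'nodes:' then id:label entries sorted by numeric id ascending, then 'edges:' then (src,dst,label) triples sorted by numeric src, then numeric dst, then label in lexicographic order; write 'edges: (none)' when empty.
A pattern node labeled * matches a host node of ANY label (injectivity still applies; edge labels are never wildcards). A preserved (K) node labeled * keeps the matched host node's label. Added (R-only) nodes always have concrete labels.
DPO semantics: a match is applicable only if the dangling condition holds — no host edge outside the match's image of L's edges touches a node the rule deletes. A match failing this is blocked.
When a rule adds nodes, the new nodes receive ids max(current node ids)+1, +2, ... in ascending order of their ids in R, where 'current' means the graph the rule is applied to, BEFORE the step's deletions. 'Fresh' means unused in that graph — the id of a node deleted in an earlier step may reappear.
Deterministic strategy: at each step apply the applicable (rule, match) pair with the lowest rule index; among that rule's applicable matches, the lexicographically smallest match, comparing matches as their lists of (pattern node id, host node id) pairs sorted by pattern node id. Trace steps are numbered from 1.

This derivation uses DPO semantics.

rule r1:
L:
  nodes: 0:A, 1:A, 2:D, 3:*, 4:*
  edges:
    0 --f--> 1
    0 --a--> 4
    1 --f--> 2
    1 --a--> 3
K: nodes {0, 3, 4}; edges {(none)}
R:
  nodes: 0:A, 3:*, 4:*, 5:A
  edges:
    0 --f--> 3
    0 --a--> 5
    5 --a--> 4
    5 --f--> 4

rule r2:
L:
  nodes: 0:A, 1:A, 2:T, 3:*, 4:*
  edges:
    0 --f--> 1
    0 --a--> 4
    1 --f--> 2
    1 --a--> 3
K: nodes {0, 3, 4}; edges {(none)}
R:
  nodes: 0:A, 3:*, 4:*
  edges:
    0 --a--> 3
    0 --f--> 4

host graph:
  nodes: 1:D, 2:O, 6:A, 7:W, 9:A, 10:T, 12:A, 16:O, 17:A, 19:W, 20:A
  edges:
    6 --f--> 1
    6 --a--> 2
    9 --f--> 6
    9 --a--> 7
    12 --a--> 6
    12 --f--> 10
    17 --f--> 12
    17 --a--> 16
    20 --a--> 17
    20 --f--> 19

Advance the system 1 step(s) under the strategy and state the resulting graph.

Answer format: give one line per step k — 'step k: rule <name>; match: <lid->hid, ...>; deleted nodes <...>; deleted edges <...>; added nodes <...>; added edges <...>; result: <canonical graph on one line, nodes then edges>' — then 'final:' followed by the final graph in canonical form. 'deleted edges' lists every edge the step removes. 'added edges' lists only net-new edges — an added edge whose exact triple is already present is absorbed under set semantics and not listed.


step 1: rule r2; match: 0->17, 1->12, 2->10, 3->6, 4->16; deleted nodes 10, 12; deleted edges (12,6,a); (12,10,f); (17,12,f); (17,16,a); added nodes (none); added edges (17,6,a); (17,16,f); result: nodes: 1:D, 2:O, 6:A, 7:W, 9:A, 16:O, 17:A, 19:W, 20:A edges: (6,1,f); (6,2,a); (9,6,f); (9,7,a); (17,6,a); (17,16,f); (20,17,a); (20,19,f)
final:
nodes: 1:D, 2:O, 6:A, 7:W, 9:A, 16:O, 17:A, 19:W, 20:A
edges: (6,1,f); (6,2,a); (9,6,f); (9,7,a); (17,6,a); (17,16,f); (20,17,a); (20,19,f)


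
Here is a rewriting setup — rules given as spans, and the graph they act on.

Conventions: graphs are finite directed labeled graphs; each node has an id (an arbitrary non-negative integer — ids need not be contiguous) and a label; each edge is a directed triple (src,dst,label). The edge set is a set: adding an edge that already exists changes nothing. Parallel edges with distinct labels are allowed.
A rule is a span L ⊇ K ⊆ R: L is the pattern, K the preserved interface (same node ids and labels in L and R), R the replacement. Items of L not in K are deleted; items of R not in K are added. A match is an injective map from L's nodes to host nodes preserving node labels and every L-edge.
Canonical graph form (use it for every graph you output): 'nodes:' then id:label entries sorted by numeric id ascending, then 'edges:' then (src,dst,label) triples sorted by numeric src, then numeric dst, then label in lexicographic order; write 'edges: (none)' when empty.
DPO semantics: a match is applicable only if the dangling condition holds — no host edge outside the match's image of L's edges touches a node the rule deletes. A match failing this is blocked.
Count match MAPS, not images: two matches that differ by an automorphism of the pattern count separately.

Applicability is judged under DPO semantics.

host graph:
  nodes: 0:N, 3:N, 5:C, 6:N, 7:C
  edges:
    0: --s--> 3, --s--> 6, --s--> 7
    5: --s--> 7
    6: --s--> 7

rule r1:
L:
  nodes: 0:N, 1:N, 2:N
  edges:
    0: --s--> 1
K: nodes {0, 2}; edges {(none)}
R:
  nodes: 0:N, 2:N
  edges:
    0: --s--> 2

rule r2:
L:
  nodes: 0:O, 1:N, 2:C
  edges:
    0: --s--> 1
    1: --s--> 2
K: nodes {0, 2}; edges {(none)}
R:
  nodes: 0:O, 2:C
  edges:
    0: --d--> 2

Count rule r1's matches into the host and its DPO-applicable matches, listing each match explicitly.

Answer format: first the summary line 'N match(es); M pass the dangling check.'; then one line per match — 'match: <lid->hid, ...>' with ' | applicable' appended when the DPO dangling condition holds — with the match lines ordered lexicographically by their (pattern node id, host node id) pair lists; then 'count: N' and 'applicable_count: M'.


2 match(es); 1 pass the dangling check.
match: 0->0, 1->3, 2->6 | applicable
match: 0->0, 1->6, 2->3
count: 2
applicable_count: 1


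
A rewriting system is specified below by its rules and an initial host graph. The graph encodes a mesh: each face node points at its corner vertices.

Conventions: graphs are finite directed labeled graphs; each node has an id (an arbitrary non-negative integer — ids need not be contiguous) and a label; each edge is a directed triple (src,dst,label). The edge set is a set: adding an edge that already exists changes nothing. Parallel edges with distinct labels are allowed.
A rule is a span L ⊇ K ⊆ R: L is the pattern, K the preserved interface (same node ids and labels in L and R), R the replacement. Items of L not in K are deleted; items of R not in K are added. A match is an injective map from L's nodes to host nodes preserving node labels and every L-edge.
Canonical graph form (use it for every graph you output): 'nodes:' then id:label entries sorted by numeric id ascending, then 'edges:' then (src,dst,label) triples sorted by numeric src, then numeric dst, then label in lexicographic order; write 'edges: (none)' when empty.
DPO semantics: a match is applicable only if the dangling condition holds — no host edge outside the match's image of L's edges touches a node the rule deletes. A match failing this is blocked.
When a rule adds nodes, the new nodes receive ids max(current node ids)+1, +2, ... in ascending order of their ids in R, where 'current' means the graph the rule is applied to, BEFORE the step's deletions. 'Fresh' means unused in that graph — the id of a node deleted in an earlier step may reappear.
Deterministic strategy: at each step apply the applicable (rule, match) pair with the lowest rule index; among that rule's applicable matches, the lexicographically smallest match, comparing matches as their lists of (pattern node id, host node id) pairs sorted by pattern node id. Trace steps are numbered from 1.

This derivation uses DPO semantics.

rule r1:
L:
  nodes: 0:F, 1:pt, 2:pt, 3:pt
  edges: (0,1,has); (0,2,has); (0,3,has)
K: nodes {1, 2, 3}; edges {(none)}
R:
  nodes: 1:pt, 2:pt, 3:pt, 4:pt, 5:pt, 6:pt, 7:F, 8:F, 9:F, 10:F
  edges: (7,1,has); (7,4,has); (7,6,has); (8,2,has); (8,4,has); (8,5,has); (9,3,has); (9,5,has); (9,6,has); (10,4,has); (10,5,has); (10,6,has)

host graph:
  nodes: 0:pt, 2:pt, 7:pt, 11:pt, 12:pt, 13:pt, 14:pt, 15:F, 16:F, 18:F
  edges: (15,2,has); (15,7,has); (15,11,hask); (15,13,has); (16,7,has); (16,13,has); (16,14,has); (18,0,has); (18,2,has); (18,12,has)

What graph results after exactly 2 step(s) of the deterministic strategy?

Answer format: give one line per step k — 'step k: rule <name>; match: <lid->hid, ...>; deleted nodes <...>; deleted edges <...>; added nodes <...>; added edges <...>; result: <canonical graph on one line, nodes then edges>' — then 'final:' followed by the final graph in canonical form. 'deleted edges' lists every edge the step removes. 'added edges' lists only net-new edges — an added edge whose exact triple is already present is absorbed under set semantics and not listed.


step 1: rule r1; match: 0->16, 1->7, 2->13, 3->14; deleted nodes 16; deleted edges (16,7,has); (16,13,has); (16,14,has); added nodes 19, 20, 21, 22, 23, 24, 25; added edges (22,7,has); (22,19,has); (22,21,has); (23,13,has); (23,19,has); (23,20,has); (24,14,has); (24,20,has); (24,21,has); (25,19,has); (25,20,has); (25,21,has); result: nodes: 0:pt, 2:pt, 7:pt, 11:pt, 12:pt, 13:pt, 14:pt, 15:F, 18:F, 19:pt, 20:pt, 21:pt, 22:F, 23:F, 24:F, 25:F edges: (15,2,has); (15,7,has); (15,11,hask); (15,13,has); (18,0,has); (18,2,has); (18,12,has); (22,7,has); (22,19,has); (22,21,has); (23,13,has); (23,19,has); (23,20,has); (24,14,has); (24,20,has); (24,21,has); (25,19,has); (25,20,has); (25,21,has)
step 2: rule r1; match: 0->18, 1->0, 2->2, 3->12; deleted nodes 18; deleted edges (18,0,has); (18,2,has); (18,12,has); added nodes 26, 27, 28, 29, 30, 31, 32; added edges (29,0,has); (29,26,has); (29,28,has); (30,2,has); (30,26,has); (30,27,has); (31,12,has); (31,27,has); (31,28,has); (32,26,has); (32,27,has); (32,28,has); result: nodes: 0:pt, 2:pt, 7:pt, 11:pt, 12:pt, 13:pt, 14:pt, 15:F, 19:pt, 20:pt, 21:pt, 22:F, 23:F, 24:F, 25:F, 26:pt, 27:pt, 28:pt, 29:F, 30:F, 31:F, 32:F edges: (15,2,has); (15,7,has); (15,11,hask); (15,13,has); (22,7,has); (22,19,has); (22,21,has); (23,13,has); (23,19,has); (23,20,has); (24,14,has); (24,20,has); (24,21,has); (25,19,has); (25,20,has); (25,21,has); (29,0,has); (29,26,has); (29,28,has); (30,2,has); (30,26,has); (30,27,has); (31,12,has); (31,27,has); (31,28,has); (32,26,has); (32,27,has); (32,28,has)
final:
nodes: 0:pt, 2:pt, 7:pt, 11:pt, 12:pt, 13:pt, 14:pt, 15:F, 19:pt, 20:pt, 21:pt, 22:F, 23:F, 24:F, 25:F, 26:pt, 27:pt, 28:pt, 29:F, 30:F, 31:F, 32:F
edges: (15,2,has); (15,7,has); (15,11,hask); (15,13,has); (22,7,has); (22,19,has); (22,21,has); (23,13,has); (23,19,has); (23,20,has); (24,14,has); (24,20,has); (24,21,has); (25,19,has); (25,20,has); (25,21,has); (29,0,has); (29,26,has); (29,28,has); (30,2,has); (30,26,has); (30,27,has); (31,12,has); (31,27,has); (31,28,has); (32,26,has); (32,27,has); (32,28,has)
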